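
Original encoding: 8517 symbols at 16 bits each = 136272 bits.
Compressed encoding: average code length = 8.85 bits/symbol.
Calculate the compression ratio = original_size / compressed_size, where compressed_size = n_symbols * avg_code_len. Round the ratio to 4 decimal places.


original_size = n_symbols * orig_bits = 8517 * 16 = 136272 bits
compressed_size = n_symbols * avg_code_len = 8517 * 8.85 = 75375.45 bits
ratio = original_size / compressed_size = 136272 / 75375.45 = 1.8079

Compression ratio = 1.8079


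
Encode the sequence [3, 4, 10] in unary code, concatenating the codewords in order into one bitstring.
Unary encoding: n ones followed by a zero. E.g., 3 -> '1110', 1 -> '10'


Encode each number as n ones followed by a terminating 0:
  3 -> 1110 (4 bits)
  4 -> 11110 (5 bits)
  10 -> 11111111110 (11 bits)
Total length = 4 + 5 + 11 = 20 bits.

Unary([3, 4, 10]) = 11101111011111111110 (20 bits)


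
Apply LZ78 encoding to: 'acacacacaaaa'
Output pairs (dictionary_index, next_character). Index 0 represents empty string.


LZ78 encoding steps:
Dictionary: {0: ''}
Step 1: w='' (idx 0), next='a' -> output (0, 'a'), add 'a' as idx 1
Step 2: w='' (idx 0), next='c' -> output (0, 'c'), add 'c' as idx 2
Step 3: w='a' (idx 1), next='c' -> output (1, 'c'), add 'ac' as idx 3
Step 4: w='ac' (idx 3), next='a' -> output (3, 'a'), add 'aca' as idx 4
Step 5: w='c' (idx 2), next='a' -> output (2, 'a'), add 'ca' as idx 5
Step 6: w='a' (idx 1), next='a' -> output (1, 'a'), add 'aa' as idx 6
Step 7: w='a' (idx 1), end of input -> output (1, '')


Encoded: [(0, 'a'), (0, 'c'), (1, 'c'), (3, 'a'), (2, 'a'), (1, 'a'), (1, '')]


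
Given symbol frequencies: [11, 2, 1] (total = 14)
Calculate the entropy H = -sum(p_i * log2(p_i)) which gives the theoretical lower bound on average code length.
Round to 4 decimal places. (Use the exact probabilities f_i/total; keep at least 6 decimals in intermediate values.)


Per-symbol terms -p_i * log2(p_i) with p_i = f_i/14:
  p = 11/14 = 0.785714: log2(p) = -0.347923, -p*log2(p) = 0.273368
  p = 2/14 = 0.142857: log2(p) = -2.807355, -p*log2(p) = 0.401051
  p = 1/14 = 0.071429: log2(p) = -3.807355, -p*log2(p) = 0.271954
H = 0.273368 + 0.401051 + 0.271954 = 0.946373

H = 0.9464 bits/symbol


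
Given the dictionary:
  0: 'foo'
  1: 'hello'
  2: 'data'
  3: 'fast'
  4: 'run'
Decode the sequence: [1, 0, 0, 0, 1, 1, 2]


Look up each index in the dictionary:
  1 -> 'hello'
  0 -> 'foo'
  0 -> 'foo'
  0 -> 'foo'
  1 -> 'hello'
  1 -> 'hello'
  2 -> 'data'

Decoded: "hello foo foo foo hello hello data"


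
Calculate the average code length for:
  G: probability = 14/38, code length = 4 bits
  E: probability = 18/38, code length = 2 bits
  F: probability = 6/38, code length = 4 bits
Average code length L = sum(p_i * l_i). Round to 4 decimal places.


Weighted contributions p_i * l_i:
  G: (14/38) * 4 = 56/38
  E: (18/38) * 2 = 36/38
  F: (6/38) * 4 = 24/38
Sum = (56 + 36 + 24)/38 = 116/38

L = 116/38 = 3.0526 bits/symbol


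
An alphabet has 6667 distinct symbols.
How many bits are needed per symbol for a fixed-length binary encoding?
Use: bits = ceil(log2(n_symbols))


log2(6667) = 12.7028
Bracket: 2^12 = 4096 < 6667 <= 2^13 = 8192
So ceil(log2(6667)) = 13

bits = ceil(log2(6667)) = ceil(12.7028) = 13 bits


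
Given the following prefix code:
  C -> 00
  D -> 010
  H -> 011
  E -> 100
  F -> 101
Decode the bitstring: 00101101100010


Decoding step by step:
Bits 00 -> C
Bits 101 -> F
Bits 101 -> F
Bits 100 -> E
Bits 010 -> D


Decoded message: CFFED


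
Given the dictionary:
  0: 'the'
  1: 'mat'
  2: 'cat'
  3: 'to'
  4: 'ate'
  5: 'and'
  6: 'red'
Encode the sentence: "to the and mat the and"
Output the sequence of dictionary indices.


Look up each word in the dictionary:
  'to' -> 3
  'the' -> 0
  'and' -> 5
  'mat' -> 1
  'the' -> 0
  'and' -> 5

Encoded: [3, 0, 5, 1, 0, 5]


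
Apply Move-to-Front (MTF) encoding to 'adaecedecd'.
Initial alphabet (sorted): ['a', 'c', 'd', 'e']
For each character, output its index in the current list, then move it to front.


MTF encoding:
'a': index 0 in ['a', 'c', 'd', 'e'] -> ['a', 'c', 'd', 'e']
'd': index 2 in ['a', 'c', 'd', 'e'] -> ['d', 'a', 'c', 'e']
'a': index 1 in ['d', 'a', 'c', 'e'] -> ['a', 'd', 'c', 'e']
'e': index 3 in ['a', 'd', 'c', 'e'] -> ['e', 'a', 'd', 'c']
'c': index 3 in ['e', 'a', 'd', 'c'] -> ['c', 'e', 'a', 'd']
'e': index 1 in ['c', 'e', 'a', 'd'] -> ['e', 'c', 'a', 'd']
'd': index 3 in ['e', 'c', 'a', 'd'] -> ['d', 'e', 'c', 'a']
'e': index 1 in ['d', 'e', 'c', 'a'] -> ['e', 'd', 'c', 'a']
'c': index 2 in ['e', 'd', 'c', 'a'] -> ['c', 'e', 'd', 'a']
'd': index 2 in ['c', 'e', 'd', 'a'] -> ['d', 'c', 'e', 'a']


Output: [0, 2, 1, 3, 3, 1, 3, 1, 2, 2]


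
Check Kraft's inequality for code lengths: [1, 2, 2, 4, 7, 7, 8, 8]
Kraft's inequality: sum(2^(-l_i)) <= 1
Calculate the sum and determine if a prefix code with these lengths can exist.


Sum = 2^(-1) + 2^(-2) + 2^(-2) + 2^(-4) + 2^(-7) + 2^(-7) + 2^(-8) + 2^(-8)
    = 0.5 + 0.25 + 0.25 + 0.0625 + 0.0078125 + 0.0078125 + 0.00390625 + 0.00390625
    = 278/256 = 1.0859375
Since 1.0859375 > 1, Kraft's inequality is NOT satisfied.
A prefix code with these lengths CANNOT exist.

Kraft sum = 1.0859375. Not satisfied.


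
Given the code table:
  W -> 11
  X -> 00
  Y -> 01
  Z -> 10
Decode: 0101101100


Decoding:
01 -> Y
01 -> Y
10 -> Z
11 -> W
00 -> X


Result: YYZWX


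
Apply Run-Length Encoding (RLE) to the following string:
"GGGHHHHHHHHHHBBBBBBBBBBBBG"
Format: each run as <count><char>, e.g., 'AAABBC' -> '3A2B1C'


Scanning runs left to right:
  i=0: run of 'G' x 3 -> '3G'
  i=3: run of 'H' x 10 -> '10H'
  i=13: run of 'B' x 12 -> '12B'
  i=25: run of 'G' x 1 -> '1G'

RLE = 3G10H12B1G


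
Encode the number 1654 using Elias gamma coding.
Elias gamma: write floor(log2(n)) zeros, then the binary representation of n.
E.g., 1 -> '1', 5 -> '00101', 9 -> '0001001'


num_bits = floor(log2(1654)) + 1 = 11
leading_zeros = num_bits - 1 = 10
binary(1654) = 11001110110

Elias gamma(1654) = '0000000000' + '11001110110' = 000000000011001110110 (21 bits)


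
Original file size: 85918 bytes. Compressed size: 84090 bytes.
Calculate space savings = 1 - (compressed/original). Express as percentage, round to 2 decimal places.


ratio = compressed/original = 84090/85918 = 0.978724
savings = 1 - ratio = 1 - 0.978724 = 0.021276
as a percentage: 0.021276 * 100 = 2.13%

Space savings = 1 - 84090/85918 = 2.13%


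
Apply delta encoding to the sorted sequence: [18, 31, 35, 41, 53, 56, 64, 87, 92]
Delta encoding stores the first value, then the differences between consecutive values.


First value: 18
Deltas:
  31 - 18 = 13
  35 - 31 = 4
  41 - 35 = 6
  53 - 41 = 12
  56 - 53 = 3
  64 - 56 = 8
  87 - 64 = 23
  92 - 87 = 5


Delta encoded: [18, 13, 4, 6, 12, 3, 8, 23, 5]


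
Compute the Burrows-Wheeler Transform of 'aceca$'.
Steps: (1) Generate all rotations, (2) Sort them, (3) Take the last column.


Rotations (sorted):
  0: $aceca -> last char: a
  1: a$acec -> last char: c
  2: aceca$ -> last char: $
  3: ca$ace -> last char: e
  4: ceca$a -> last char: a
  5: eca$ac -> last char: c


BWT = ac$eac


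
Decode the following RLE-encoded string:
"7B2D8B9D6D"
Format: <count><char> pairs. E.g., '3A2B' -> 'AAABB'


Expanding each <count><char> pair:
  7B -> 'BBBBBBB'
  2D -> 'DD'
  8B -> 'BBBBBBBB'
  9D -> 'DDDDDDDDD'
  6D -> 'DDDDDD'

Decoded = BBBBBBBDDBBBBBBBBDDDDDDDDDDDDDDD


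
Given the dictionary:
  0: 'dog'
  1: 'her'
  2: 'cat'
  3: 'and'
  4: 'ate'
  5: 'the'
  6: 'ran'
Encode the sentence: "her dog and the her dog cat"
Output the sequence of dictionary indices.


Look up each word in the dictionary:
  'her' -> 1
  'dog' -> 0
  'and' -> 3
  'the' -> 5
  'her' -> 1
  'dog' -> 0
  'cat' -> 2

Encoded: [1, 0, 3, 5, 1, 0, 2]


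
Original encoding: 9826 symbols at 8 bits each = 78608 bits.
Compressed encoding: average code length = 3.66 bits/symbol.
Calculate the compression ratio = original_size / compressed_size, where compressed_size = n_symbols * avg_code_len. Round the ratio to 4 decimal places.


original_size = n_symbols * orig_bits = 9826 * 8 = 78608 bits
compressed_size = n_symbols * avg_code_len = 9826 * 3.66 = 35963.16 bits
ratio = original_size / compressed_size = 78608 / 35963.16 = 2.1858

Compression ratio = 2.1858


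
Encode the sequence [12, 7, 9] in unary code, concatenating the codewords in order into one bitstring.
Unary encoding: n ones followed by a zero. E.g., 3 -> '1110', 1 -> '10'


Encode each number as n ones followed by a terminating 0:
  12 -> 1111111111110 (13 bits)
  7 -> 11111110 (8 bits)
  9 -> 1111111110 (10 bits)
Total length = 13 + 8 + 10 = 31 bits.

Unary([12, 7, 9]) = 1111111111110111111101111111110 (31 bits)


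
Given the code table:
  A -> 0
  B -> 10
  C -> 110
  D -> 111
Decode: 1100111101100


Decoding:
110 -> C
0 -> A
111 -> D
10 -> B
110 -> C
0 -> A


Result: CADBCA


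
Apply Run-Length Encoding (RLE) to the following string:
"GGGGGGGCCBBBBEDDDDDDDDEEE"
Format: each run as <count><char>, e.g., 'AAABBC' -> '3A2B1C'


Scanning runs left to right:
  i=0: run of 'G' x 7 -> '7G'
  i=7: run of 'C' x 2 -> '2C'
  i=9: run of 'B' x 4 -> '4B'
  i=13: run of 'E' x 1 -> '1E'
  i=14: run of 'D' x 8 -> '8D'
  i=22: run of 'E' x 3 -> '3E'

RLE = 7G2C4B1E8D3E


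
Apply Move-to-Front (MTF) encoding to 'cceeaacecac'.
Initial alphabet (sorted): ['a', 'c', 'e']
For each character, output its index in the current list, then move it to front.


MTF encoding:
'c': index 1 in ['a', 'c', 'e'] -> ['c', 'a', 'e']
'c': index 0 in ['c', 'a', 'e'] -> ['c', 'a', 'e']
'e': index 2 in ['c', 'a', 'e'] -> ['e', 'c', 'a']
'e': index 0 in ['e', 'c', 'a'] -> ['e', 'c', 'a']
'a': index 2 in ['e', 'c', 'a'] -> ['a', 'e', 'c']
'a': index 0 in ['a', 'e', 'c'] -> ['a', 'e', 'c']
'c': index 2 in ['a', 'e', 'c'] -> ['c', 'a', 'e']
'e': index 2 in ['c', 'a', 'e'] -> ['e', 'c', 'a']
'c': index 1 in ['e', 'c', 'a'] -> ['c', 'e', 'a']
'a': index 2 in ['c', 'e', 'a'] -> ['a', 'c', 'e']
'c': index 1 in ['a', 'c', 'e'] -> ['c', 'a', 'e']


Output: [1, 0, 2, 0, 2, 0, 2, 2, 1, 2, 1]


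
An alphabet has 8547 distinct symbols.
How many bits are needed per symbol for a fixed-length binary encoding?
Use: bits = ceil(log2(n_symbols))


log2(8547) = 13.0612
Bracket: 2^13 = 8192 < 8547 <= 2^14 = 16384
So ceil(log2(8547)) = 14

bits = ceil(log2(8547)) = ceil(13.0612) = 14 bits


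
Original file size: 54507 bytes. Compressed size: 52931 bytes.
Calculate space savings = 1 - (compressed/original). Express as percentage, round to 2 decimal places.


ratio = compressed/original = 52931/54507 = 0.971086
savings = 1 - ratio = 1 - 0.971086 = 0.028914
as a percentage: 0.028914 * 100 = 2.89%

Space savings = 1 - 52931/54507 = 2.89%


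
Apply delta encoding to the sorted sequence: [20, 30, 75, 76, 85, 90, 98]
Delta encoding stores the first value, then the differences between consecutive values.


First value: 20
Deltas:
  30 - 20 = 10
  75 - 30 = 45
  76 - 75 = 1
  85 - 76 = 9
  90 - 85 = 5
  98 - 90 = 8


Delta encoded: [20, 10, 45, 1, 9, 5, 8]


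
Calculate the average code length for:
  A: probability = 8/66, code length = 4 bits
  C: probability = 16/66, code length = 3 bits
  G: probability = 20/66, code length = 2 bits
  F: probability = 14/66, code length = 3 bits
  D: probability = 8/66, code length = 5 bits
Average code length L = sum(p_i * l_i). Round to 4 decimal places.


Weighted contributions p_i * l_i:
  A: (8/66) * 4 = 32/66
  C: (16/66) * 3 = 48/66
  G: (20/66) * 2 = 40/66
  F: (14/66) * 3 = 42/66
  D: (8/66) * 5 = 40/66
Sum = (32 + 48 + 40 + 42 + 40)/66 = 202/66

L = 202/66 = 3.0606 bits/symbol


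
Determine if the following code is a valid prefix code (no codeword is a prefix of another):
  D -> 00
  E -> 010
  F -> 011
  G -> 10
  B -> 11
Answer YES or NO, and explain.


Checking each pair (does one codeword prefix another?):
  D='00' vs E='010': no prefix
  D='00' vs F='011': no prefix
  D='00' vs G='10': no prefix
  D='00' vs B='11': no prefix
  E='010' vs D='00': no prefix
  E='010' vs F='011': no prefix
  E='010' vs G='10': no prefix
  E='010' vs B='11': no prefix
  F='011' vs D='00': no prefix
  F='011' vs E='010': no prefix
  F='011' vs G='10': no prefix
  F='011' vs B='11': no prefix
  G='10' vs D='00': no prefix
  G='10' vs E='010': no prefix
  G='10' vs F='011': no prefix
  G='10' vs B='11': no prefix
  B='11' vs D='00': no prefix
  B='11' vs E='010': no prefix
  B='11' vs F='011': no prefix
  B='11' vs G='10': no prefix
No violation found over all pairs.

YES -- this is a valid prefix code. No codeword is a prefix of any other codeword.


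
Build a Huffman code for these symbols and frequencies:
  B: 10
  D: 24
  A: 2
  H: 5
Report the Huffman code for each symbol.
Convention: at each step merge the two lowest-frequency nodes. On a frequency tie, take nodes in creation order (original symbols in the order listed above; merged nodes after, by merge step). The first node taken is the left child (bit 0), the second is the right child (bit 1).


Huffman tree construction:
Step 1: Merge A(2) + H(5) = 7
Step 2: Merge (A+H)(7) + B(10) = 17
Step 3: Merge ((A+H)+B)(17) + D(24) = 41
Read each symbol's code off the tree from the root (left child = 0, right child = 1).

Codes:
  B: 01 (length 2)
  D: 1 (length 1)
  A: 000 (length 3)
  H: 001 (length 3)
Average code length: 65/41 = 1.5854 bits/symbol


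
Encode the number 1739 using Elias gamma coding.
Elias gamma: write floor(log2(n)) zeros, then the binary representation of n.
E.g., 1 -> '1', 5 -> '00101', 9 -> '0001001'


num_bits = floor(log2(1739)) + 1 = 11
leading_zeros = num_bits - 1 = 10
binary(1739) = 11011001011

Elias gamma(1739) = '0000000000' + '11011001011' = 000000000011011001011 (21 bits)


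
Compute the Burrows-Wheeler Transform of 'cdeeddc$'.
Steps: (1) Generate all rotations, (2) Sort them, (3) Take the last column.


Rotations (sorted):
  0: $cdeeddc -> last char: c
  1: c$cdeedd -> last char: d
  2: cdeeddc$ -> last char: $
  3: dc$cdeed -> last char: d
  4: ddc$cdee -> last char: e
  5: deeddc$c -> last char: c
  6: eddc$cde -> last char: e
  7: eeddc$cd -> last char: d


BWT = cd$deced


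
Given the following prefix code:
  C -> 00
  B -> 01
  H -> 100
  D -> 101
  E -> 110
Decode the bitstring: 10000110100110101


Decoding step by step:
Bits 100 -> H
Bits 00 -> C
Bits 110 -> E
Bits 100 -> H
Bits 110 -> E
Bits 101 -> D


Decoded message: HCEHED


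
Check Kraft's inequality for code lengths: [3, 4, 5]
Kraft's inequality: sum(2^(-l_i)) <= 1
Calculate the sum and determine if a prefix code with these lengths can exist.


Sum = 2^(-3) + 2^(-4) + 2^(-5)
    = 0.125 + 0.0625 + 0.03125
    = 7/32 = 0.21875
Since 0.21875 <= 1, Kraft's inequality IS satisfied.
A prefix code with these lengths CAN exist.

Kraft sum = 0.21875. Satisfied.


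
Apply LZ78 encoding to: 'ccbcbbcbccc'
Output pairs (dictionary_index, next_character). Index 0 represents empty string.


LZ78 encoding steps:
Dictionary: {0: ''}
Step 1: w='' (idx 0), next='c' -> output (0, 'c'), add 'c' as idx 1
Step 2: w='c' (idx 1), next='b' -> output (1, 'b'), add 'cb' as idx 2
Step 3: w='cb' (idx 2), next='b' -> output (2, 'b'), add 'cbb' as idx 3
Step 4: w='cb' (idx 2), next='c' -> output (2, 'c'), add 'cbc' as idx 4
Step 5: w='c' (idx 1), next='c' -> output (1, 'c'), add 'cc' as idx 5


Encoded: [(0, 'c'), (1, 'b'), (2, 'b'), (2, 'c'), (1, 'c')]


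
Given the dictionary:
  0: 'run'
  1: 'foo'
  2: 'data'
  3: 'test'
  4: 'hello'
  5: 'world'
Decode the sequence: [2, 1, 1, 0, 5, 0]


Look up each index in the dictionary:
  2 -> 'data'
  1 -> 'foo'
  1 -> 'foo'
  0 -> 'run'
  5 -> 'world'
  0 -> 'run'

Decoded: "data foo foo run world run"


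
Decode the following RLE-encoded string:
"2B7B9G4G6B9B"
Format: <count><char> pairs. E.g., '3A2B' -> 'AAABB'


Expanding each <count><char> pair:
  2B -> 'BB'
  7B -> 'BBBBBBB'
  9G -> 'GGGGGGGGG'
  4G -> 'GGGG'
  6B -> 'BBBBBB'
  9B -> 'BBBBBBBBB'

Decoded = BBBBBBBBBGGGGGGGGGGGGGBBBBBBBBBBBBBBB


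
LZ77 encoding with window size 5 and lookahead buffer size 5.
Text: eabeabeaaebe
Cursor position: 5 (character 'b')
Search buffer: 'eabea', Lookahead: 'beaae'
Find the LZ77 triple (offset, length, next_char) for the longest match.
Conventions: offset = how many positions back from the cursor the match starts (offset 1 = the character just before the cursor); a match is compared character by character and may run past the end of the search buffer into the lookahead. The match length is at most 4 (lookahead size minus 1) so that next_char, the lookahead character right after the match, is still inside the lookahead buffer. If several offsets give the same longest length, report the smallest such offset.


Try each offset into the search buffer:
  offset=1 (pos 4, char 'a'): match length 0
  offset=2 (pos 3, char 'e'): match length 0
  offset=3 (pos 2, char 'b'): match length 3
  offset=4 (pos 1, char 'a'): match length 0
  offset=5 (pos 0, char 'e'): match length 0
Longest match has length 3 at offset 3.
next_char = character at position 5 + 3 = 8 -> 'a'

Best match: offset=3, length=3 (matching 'bea' starting at position 2)
LZ77 triple: (3, 3, 'a')


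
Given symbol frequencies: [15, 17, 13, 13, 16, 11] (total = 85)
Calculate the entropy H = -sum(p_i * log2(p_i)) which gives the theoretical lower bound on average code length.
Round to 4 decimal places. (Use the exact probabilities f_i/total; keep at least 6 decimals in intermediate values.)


Per-symbol terms -p_i * log2(p_i) with p_i = f_i/85:
  p = 15/85 = 0.176471: log2(p) = -2.502500, -p*log2(p) = 0.441618
  p = 17/85 = 0.200000: log2(p) = -2.321928, -p*log2(p) = 0.464386
  p = 13/85 = 0.152941: log2(p) = -2.708951, -p*log2(p) = 0.414310
  p = 13/85 = 0.152941: log2(p) = -2.708951, -p*log2(p) = 0.414310
  p = 16/85 = 0.188235: log2(p) = -2.409391, -p*log2(p) = 0.453532
  p = 11/85 = 0.129412: log2(p) = -2.949959, -p*log2(p) = 0.381759
H = 0.441618 + 0.464386 + 0.414310 + 0.414310 + 0.453532 + 0.381759 = 2.569915

H = 2.5699 bits/symbol


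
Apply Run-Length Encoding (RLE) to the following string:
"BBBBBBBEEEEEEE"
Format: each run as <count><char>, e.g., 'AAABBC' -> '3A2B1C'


Scanning runs left to right:
  i=0: run of 'B' x 7 -> '7B'
  i=7: run of 'E' x 7 -> '7E'

RLE = 7B7E


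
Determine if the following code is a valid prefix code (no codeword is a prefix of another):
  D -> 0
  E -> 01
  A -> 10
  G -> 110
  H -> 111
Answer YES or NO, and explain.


Checking each pair (does one codeword prefix another?):
  D='0' vs E='01': prefix -- VIOLATION

NO -- this is NOT a valid prefix code. D (0) is a prefix of E (01).


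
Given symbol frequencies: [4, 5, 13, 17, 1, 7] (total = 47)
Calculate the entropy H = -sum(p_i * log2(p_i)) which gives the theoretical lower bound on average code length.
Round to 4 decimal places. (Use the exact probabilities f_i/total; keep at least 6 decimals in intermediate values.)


Per-symbol terms -p_i * log2(p_i) with p_i = f_i/47:
  p = 4/47 = 0.085106: log2(p) = -3.554589, -p*log2(p) = 0.302518
  p = 5/47 = 0.106383: log2(p) = -3.232661, -p*log2(p) = 0.343900
  p = 13/47 = 0.276596: log2(p) = -1.854149, -p*log2(p) = 0.512850
  p = 17/47 = 0.361702: log2(p) = -1.467126, -p*log2(p) = 0.530663
  p = 1/47 = 0.021277: log2(p) = -5.554589, -p*log2(p) = 0.118183
  p = 7/47 = 0.148936: log2(p) = -2.747234, -p*log2(p) = 0.409163
H = 0.302518 + 0.343900 + 0.512850 + 0.530663 + 0.118183 + 0.409163 = 2.217277

H = 2.2173 bits/symbol


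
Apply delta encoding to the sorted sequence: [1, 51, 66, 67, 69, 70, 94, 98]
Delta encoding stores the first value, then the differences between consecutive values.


First value: 1
Deltas:
  51 - 1 = 50
  66 - 51 = 15
  67 - 66 = 1
  69 - 67 = 2
  70 - 69 = 1
  94 - 70 = 24
  98 - 94 = 4


Delta encoded: [1, 50, 15, 1, 2, 1, 24, 4]


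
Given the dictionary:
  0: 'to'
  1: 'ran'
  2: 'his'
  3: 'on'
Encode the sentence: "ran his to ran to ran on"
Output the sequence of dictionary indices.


Look up each word in the dictionary:
  'ran' -> 1
  'his' -> 2
  'to' -> 0
  'ran' -> 1
  'to' -> 0
  'ran' -> 1
  'on' -> 3

Encoded: [1, 2, 0, 1, 0, 1, 3]


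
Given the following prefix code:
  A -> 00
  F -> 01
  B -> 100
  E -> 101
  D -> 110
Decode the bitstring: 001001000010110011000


Decoding step by step:
Bits 00 -> A
Bits 100 -> B
Bits 100 -> B
Bits 00 -> A
Bits 101 -> E
Bits 100 -> B
Bits 110 -> D
Bits 00 -> A


Decoded message: ABBAEBDA


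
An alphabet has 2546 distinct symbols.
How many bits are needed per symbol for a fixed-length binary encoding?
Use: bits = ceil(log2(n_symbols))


log2(2546) = 11.314
Bracket: 2^11 = 2048 < 2546 <= 2^12 = 4096
So ceil(log2(2546)) = 12

bits = ceil(log2(2546)) = ceil(11.314) = 12 bits


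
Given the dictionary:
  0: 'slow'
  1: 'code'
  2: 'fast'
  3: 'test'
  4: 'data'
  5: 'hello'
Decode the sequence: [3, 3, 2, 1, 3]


Look up each index in the dictionary:
  3 -> 'test'
  3 -> 'test'
  2 -> 'fast'
  1 -> 'code'
  3 -> 'test'

Decoded: "test test fast code test"


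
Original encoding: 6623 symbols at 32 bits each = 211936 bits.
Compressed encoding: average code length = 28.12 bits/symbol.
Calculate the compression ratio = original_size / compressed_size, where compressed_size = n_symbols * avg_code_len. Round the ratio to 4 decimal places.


original_size = n_symbols * orig_bits = 6623 * 32 = 211936 bits
compressed_size = n_symbols * avg_code_len = 6623 * 28.12 = 186238.76 bits
ratio = original_size / compressed_size = 211936 / 186238.76 = 1.138

Compression ratio = 1.138


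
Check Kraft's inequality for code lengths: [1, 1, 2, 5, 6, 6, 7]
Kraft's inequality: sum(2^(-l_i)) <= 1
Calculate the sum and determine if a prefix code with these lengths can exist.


Sum = 2^(-1) + 2^(-1) + 2^(-2) + 2^(-5) + 2^(-6) + 2^(-6) + 2^(-7)
    = 0.5 + 0.5 + 0.25 + 0.03125 + 0.015625 + 0.015625 + 0.0078125
    = 169/128 = 1.3203125
Since 1.3203125 > 1, Kraft's inequality is NOT satisfied.
A prefix code with these lengths CANNOT exist.

Kraft sum = 1.3203125. Not satisfied.


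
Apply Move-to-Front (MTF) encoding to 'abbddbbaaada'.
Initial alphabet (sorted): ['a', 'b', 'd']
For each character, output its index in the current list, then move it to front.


MTF encoding:
'a': index 0 in ['a', 'b', 'd'] -> ['a', 'b', 'd']
'b': index 1 in ['a', 'b', 'd'] -> ['b', 'a', 'd']
'b': index 0 in ['b', 'a', 'd'] -> ['b', 'a', 'd']
'd': index 2 in ['b', 'a', 'd'] -> ['d', 'b', 'a']
'd': index 0 in ['d', 'b', 'a'] -> ['d', 'b', 'a']
'b': index 1 in ['d', 'b', 'a'] -> ['b', 'd', 'a']
'b': index 0 in ['b', 'd', 'a'] -> ['b', 'd', 'a']
'a': index 2 in ['b', 'd', 'a'] -> ['a', 'b', 'd']
'a': index 0 in ['a', 'b', 'd'] -> ['a', 'b', 'd']
'a': index 0 in ['a', 'b', 'd'] -> ['a', 'b', 'd']
'd': index 2 in ['a', 'b', 'd'] -> ['d', 'a', 'b']
'a': index 1 in ['d', 'a', 'b'] -> ['a', 'd', 'b']


Output: [0, 1, 0, 2, 0, 1, 0, 2, 0, 0, 2, 1]


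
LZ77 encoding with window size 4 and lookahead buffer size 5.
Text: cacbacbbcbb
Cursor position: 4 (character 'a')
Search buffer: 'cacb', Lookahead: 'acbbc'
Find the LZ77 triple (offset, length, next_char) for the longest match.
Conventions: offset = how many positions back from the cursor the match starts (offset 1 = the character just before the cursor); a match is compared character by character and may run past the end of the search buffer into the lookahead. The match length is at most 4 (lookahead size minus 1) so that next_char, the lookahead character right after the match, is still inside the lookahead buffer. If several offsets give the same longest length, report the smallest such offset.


Try each offset into the search buffer:
  offset=1 (pos 3, char 'b'): match length 0
  offset=2 (pos 2, char 'c'): match length 0
  offset=3 (pos 1, char 'a'): match length 3
  offset=4 (pos 0, char 'c'): match length 0
Longest match has length 3 at offset 3.
next_char = character at position 4 + 3 = 7 -> 'b'

Best match: offset=3, length=3 (matching 'acb' starting at position 1)
LZ77 triple: (3, 3, 'b')


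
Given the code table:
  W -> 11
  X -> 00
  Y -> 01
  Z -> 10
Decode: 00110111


Decoding:
00 -> X
11 -> W
01 -> Y
11 -> W


Result: XWYW


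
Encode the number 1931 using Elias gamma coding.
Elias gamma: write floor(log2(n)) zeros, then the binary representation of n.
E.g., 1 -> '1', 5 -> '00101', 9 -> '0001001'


num_bits = floor(log2(1931)) + 1 = 11
leading_zeros = num_bits - 1 = 10
binary(1931) = 11110001011

Elias gamma(1931) = '0000000000' + '11110001011' = 000000000011110001011 (21 bits)


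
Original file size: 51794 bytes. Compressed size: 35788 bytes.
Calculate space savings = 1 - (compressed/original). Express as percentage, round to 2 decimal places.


ratio = compressed/original = 35788/51794 = 0.690968
savings = 1 - ratio = 1 - 0.690968 = 0.309032
as a percentage: 0.309032 * 100 = 30.9%

Space savings = 1 - 35788/51794 = 30.9%


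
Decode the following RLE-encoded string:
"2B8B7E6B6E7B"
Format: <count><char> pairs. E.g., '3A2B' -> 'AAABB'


Expanding each <count><char> pair:
  2B -> 'BB'
  8B -> 'BBBBBBBB'
  7E -> 'EEEEEEE'
  6B -> 'BBBBBB'
  6E -> 'EEEEEE'
  7B -> 'BBBBBBB'

Decoded = BBBBBBBBBBEEEEEEEBBBBBBEEEEEEBBBBBBB


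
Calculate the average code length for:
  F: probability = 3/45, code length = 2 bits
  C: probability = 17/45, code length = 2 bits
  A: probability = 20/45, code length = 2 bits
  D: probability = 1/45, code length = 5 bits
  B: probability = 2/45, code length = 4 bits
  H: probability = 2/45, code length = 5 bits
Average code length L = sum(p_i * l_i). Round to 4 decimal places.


Weighted contributions p_i * l_i:
  F: (3/45) * 2 = 6/45
  C: (17/45) * 2 = 34/45
  A: (20/45) * 2 = 40/45
  D: (1/45) * 5 = 5/45
  B: (2/45) * 4 = 8/45
  H: (2/45) * 5 = 10/45
Sum = (6 + 34 + 40 + 5 + 8 + 10)/45 = 103/45

L = 103/45 = 2.2889 bits/symbol


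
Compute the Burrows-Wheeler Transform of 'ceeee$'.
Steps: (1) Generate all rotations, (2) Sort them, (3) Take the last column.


Rotations (sorted):
  0: $ceeee -> last char: e
  1: ceeee$ -> last char: $
  2: e$ceee -> last char: e
  3: ee$cee -> last char: e
  4: eee$ce -> last char: e
  5: eeee$c -> last char: c


BWT = e$eeec


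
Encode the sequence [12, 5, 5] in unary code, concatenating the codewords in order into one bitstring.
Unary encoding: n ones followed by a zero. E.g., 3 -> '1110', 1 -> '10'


Encode each number as n ones followed by a terminating 0:
  12 -> 1111111111110 (13 bits)
  5 -> 111110 (6 bits)
  5 -> 111110 (6 bits)
Total length = 13 + 6 + 6 = 25 bits.

Unary([12, 5, 5]) = 1111111111110111110111110 (25 bits)


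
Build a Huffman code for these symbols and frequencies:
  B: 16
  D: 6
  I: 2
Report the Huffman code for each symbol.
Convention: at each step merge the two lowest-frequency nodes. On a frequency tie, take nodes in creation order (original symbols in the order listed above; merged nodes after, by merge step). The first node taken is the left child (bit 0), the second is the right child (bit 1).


Huffman tree construction:
Step 1: Merge I(2) + D(6) = 8
Step 2: Merge (I+D)(8) + B(16) = 24
Read each symbol's code off the tree from the root (left child = 0, right child = 1).

Codes:
  B: 1 (length 1)
  D: 01 (length 2)
  I: 00 (length 2)
Average code length: 32/24 = 1.3333 bits/symbol


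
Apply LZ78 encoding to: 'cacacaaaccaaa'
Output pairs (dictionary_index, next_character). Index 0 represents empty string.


LZ78 encoding steps:
Dictionary: {0: ''}
Step 1: w='' (idx 0), next='c' -> output (0, 'c'), add 'c' as idx 1
Step 2: w='' (idx 0), next='a' -> output (0, 'a'), add 'a' as idx 2
Step 3: w='c' (idx 1), next='a' -> output (1, 'a'), add 'ca' as idx 3
Step 4: w='ca' (idx 3), next='a' -> output (3, 'a'), add 'caa' as idx 4
Step 5: w='a' (idx 2), next='c' -> output (2, 'c'), add 'ac' as idx 5
Step 6: w='caa' (idx 4), next='a' -> output (4, 'a'), add 'caaa' as idx 6


Encoded: [(0, 'c'), (0, 'a'), (1, 'a'), (3, 'a'), (2, 'c'), (4, 'a')]


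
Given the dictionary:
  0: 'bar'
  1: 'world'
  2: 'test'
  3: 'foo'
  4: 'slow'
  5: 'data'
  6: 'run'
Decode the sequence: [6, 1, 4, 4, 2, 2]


Look up each index in the dictionary:
  6 -> 'run'
  1 -> 'world'
  4 -> 'slow'
  4 -> 'slow'
  2 -> 'test'
  2 -> 'test'

Decoded: "run world slow slow test test"


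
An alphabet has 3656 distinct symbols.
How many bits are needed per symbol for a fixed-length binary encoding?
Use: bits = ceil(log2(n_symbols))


log2(3656) = 11.8361
Bracket: 2^11 = 2048 < 3656 <= 2^12 = 4096
So ceil(log2(3656)) = 12

bits = ceil(log2(3656)) = ceil(11.8361) = 12 bits


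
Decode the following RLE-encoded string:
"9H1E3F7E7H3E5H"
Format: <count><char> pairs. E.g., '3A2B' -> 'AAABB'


Expanding each <count><char> pair:
  9H -> 'HHHHHHHHH'
  1E -> 'E'
  3F -> 'FFF'
  7E -> 'EEEEEEE'
  7H -> 'HHHHHHH'
  3E -> 'EEE'
  5H -> 'HHHHH'

Decoded = HHHHHHHHHEFFFEEEEEEEHHHHHHHEEEHHHHH


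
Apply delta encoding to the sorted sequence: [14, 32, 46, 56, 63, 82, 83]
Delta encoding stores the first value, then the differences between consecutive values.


First value: 14
Deltas:
  32 - 14 = 18
  46 - 32 = 14
  56 - 46 = 10
  63 - 56 = 7
  82 - 63 = 19
  83 - 82 = 1


Delta encoded: [14, 18, 14, 10, 7, 19, 1]


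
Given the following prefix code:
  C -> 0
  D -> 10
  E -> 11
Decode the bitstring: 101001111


Decoding step by step:
Bits 10 -> D
Bits 10 -> D
Bits 0 -> C
Bits 11 -> E
Bits 11 -> E


Decoded message: DDCEE


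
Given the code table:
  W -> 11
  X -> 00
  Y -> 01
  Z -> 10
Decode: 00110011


Decoding:
00 -> X
11 -> W
00 -> X
11 -> W


Result: XWXW


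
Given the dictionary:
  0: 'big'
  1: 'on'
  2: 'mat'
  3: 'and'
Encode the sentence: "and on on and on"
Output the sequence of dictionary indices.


Look up each word in the dictionary:
  'and' -> 3
  'on' -> 1
  'on' -> 1
  'and' -> 3
  'on' -> 1

Encoded: [3, 1, 1, 3, 1]


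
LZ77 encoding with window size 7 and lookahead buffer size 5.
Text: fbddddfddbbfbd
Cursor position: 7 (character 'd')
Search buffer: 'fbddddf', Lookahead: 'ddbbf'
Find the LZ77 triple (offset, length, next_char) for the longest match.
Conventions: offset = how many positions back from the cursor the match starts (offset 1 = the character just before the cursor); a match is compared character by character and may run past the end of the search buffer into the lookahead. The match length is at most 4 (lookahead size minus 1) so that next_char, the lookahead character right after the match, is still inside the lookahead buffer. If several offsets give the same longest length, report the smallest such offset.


Try each offset into the search buffer:
  offset=1 (pos 6, char 'f'): match length 0
  offset=2 (pos 5, char 'd'): match length 1
  offset=3 (pos 4, char 'd'): match length 2
  offset=4 (pos 3, char 'd'): match length 2
  offset=5 (pos 2, char 'd'): match length 2
  offset=6 (pos 1, char 'b'): match length 0
  offset=7 (pos 0, char 'f'): match length 0
Longest match has length 2, found at offsets 3, 4, 5; take the smallest, offset 3.
next_char = character at position 7 + 2 = 9 -> 'b'

Best match: offset=3, length=2 (matching 'dd' starting at position 4)
LZ77 triple: (3, 2, 'b')


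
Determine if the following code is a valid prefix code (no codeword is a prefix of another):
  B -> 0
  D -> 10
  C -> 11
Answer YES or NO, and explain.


Checking each pair (does one codeword prefix another?):
  B='0' vs D='10': no prefix
  B='0' vs C='11': no prefix
  D='10' vs B='0': no prefix
  D='10' vs C='11': no prefix
  C='11' vs B='0': no prefix
  C='11' vs D='10': no prefix
No violation found over all pairs.

YES -- this is a valid prefix code. No codeword is a prefix of any other codeword.


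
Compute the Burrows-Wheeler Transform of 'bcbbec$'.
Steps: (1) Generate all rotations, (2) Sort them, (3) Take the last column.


Rotations (sorted):
  0: $bcbbec -> last char: c
  1: bbec$bc -> last char: c
  2: bcbbec$ -> last char: $
  3: bec$bcb -> last char: b
  4: c$bcbbe -> last char: e
  5: cbbec$b -> last char: b
  6: ec$bcbb -> last char: b


BWT = cc$bebb


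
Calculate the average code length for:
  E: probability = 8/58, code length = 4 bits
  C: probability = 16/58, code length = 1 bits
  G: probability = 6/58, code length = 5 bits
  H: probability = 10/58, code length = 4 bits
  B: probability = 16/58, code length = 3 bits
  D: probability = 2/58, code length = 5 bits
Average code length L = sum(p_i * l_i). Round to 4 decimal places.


Weighted contributions p_i * l_i:
  E: (8/58) * 4 = 32/58
  C: (16/58) * 1 = 16/58
  G: (6/58) * 5 = 30/58
  H: (10/58) * 4 = 40/58
  B: (16/58) * 3 = 48/58
  D: (2/58) * 5 = 10/58
Sum = (32 + 16 + 30 + 40 + 48 + 10)/58 = 176/58

L = 176/58 = 3.0345 bits/symbol


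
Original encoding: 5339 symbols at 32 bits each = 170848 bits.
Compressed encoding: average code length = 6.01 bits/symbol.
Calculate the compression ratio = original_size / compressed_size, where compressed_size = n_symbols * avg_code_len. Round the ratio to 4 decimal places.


original_size = n_symbols * orig_bits = 5339 * 32 = 170848 bits
compressed_size = n_symbols * avg_code_len = 5339 * 6.01 = 32087.39 bits
ratio = original_size / compressed_size = 170848 / 32087.39 = 5.3245

Compression ratio = 5.3245


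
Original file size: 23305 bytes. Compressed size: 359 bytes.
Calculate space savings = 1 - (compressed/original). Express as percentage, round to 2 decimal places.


ratio = compressed/original = 359/23305 = 0.015404
savings = 1 - ratio = 1 - 0.015404 = 0.984596
as a percentage: 0.984596 * 100 = 98.46%

Space savings = 1 - 359/23305 = 98.46%


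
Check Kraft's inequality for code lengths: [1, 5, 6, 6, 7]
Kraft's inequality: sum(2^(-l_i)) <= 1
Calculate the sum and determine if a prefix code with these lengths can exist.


Sum = 2^(-1) + 2^(-5) + 2^(-6) + 2^(-6) + 2^(-7)
    = 0.5 + 0.03125 + 0.015625 + 0.015625 + 0.0078125
    = 73/128 = 0.5703125
Since 0.5703125 <= 1, Kraft's inequality IS satisfied.
A prefix code with these lengths CAN exist.

Kraft sum = 0.5703125. Satisfied.


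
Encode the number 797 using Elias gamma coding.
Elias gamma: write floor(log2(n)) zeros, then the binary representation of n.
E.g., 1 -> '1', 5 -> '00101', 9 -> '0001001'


num_bits = floor(log2(797)) + 1 = 10
leading_zeros = num_bits - 1 = 9
binary(797) = 1100011101

Elias gamma(797) = '000000000' + '1100011101' = 0000000001100011101 (19 bits)


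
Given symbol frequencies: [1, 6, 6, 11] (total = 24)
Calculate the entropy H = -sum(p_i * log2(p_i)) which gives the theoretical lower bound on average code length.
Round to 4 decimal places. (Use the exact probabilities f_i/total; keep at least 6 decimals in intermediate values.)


Per-symbol terms -p_i * log2(p_i) with p_i = f_i/24:
  p = 1/24 = 0.041667: log2(p) = -4.584963, -p*log2(p) = 0.191040
  p = 6/24 = 0.250000: log2(p) = -2.000000, -p*log2(p) = 0.500000
  p = 6/24 = 0.250000: log2(p) = -2.000000, -p*log2(p) = 0.500000
  p = 11/24 = 0.458333: log2(p) = -1.125531, -p*log2(p) = 0.515868
H = 0.191040 + 0.500000 + 0.500000 + 0.515868 = 1.706908

H = 1.7069 bits/symbol


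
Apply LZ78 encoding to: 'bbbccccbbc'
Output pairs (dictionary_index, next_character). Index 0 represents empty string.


LZ78 encoding steps:
Dictionary: {0: ''}
Step 1: w='' (idx 0), next='b' -> output (0, 'b'), add 'b' as idx 1
Step 2: w='b' (idx 1), next='b' -> output (1, 'b'), add 'bb' as idx 2
Step 3: w='' (idx 0), next='c' -> output (0, 'c'), add 'c' as idx 3
Step 4: w='c' (idx 3), next='c' -> output (3, 'c'), add 'cc' as idx 4
Step 5: w='c' (idx 3), next='b' -> output (3, 'b'), add 'cb' as idx 5
Step 6: w='b' (idx 1), next='c' -> output (1, 'c'), add 'bc' as idx 6


Encoded: [(0, 'b'), (1, 'b'), (0, 'c'), (3, 'c'), (3, 'b'), (1, 'c')]


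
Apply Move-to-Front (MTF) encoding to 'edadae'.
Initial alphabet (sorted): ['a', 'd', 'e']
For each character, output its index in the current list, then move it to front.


MTF encoding:
'e': index 2 in ['a', 'd', 'e'] -> ['e', 'a', 'd']
'd': index 2 in ['e', 'a', 'd'] -> ['d', 'e', 'a']
'a': index 2 in ['d', 'e', 'a'] -> ['a', 'd', 'e']
'd': index 1 in ['a', 'd', 'e'] -> ['d', 'a', 'e']
'a': index 1 in ['d', 'a', 'e'] -> ['a', 'd', 'e']
'e': index 2 in ['a', 'd', 'e'] -> ['e', 'a', 'd']


Output: [2, 2, 2, 1, 1, 2]


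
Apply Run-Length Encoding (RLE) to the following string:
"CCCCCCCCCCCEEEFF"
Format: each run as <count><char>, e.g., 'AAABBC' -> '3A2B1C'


Scanning runs left to right:
  i=0: run of 'C' x 11 -> '11C'
  i=11: run of 'E' x 3 -> '3E'
  i=14: run of 'F' x 2 -> '2F'

RLE = 11C3E2F


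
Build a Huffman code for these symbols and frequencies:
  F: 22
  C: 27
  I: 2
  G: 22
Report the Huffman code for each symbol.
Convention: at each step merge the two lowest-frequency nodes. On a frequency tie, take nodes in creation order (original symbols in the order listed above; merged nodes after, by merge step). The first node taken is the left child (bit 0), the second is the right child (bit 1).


Huffman tree construction:
Step 1: Merge I(2) + F(22) = 24
Step 2: Merge G(22) + (I+F)(24) = 46
Step 3: Merge C(27) + (G+(I+F))(46) = 73
Read each symbol's code off the tree from the root (left child = 0, right child = 1).

Codes:
  F: 111 (length 3)
  C: 0 (length 1)
  I: 110 (length 3)
  G: 10 (length 2)
Average code length: 143/73 = 1.9589 bits/symbol


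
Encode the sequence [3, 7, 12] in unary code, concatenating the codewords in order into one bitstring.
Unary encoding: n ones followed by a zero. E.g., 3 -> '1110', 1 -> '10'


Encode each number as n ones followed by a terminating 0:
  3 -> 1110 (4 bits)
  7 -> 11111110 (8 bits)
  12 -> 1111111111110 (13 bits)
Total length = 4 + 8 + 13 = 25 bits.

Unary([3, 7, 12]) = 1110111111101111111111110 (25 bits)


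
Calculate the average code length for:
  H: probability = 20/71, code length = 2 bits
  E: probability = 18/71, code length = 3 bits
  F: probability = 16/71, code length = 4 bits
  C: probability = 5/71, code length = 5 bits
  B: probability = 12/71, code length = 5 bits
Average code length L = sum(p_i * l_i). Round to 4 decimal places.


Weighted contributions p_i * l_i:
  H: (20/71) * 2 = 40/71
  E: (18/71) * 3 = 54/71
  F: (16/71) * 4 = 64/71
  C: (5/71) * 5 = 25/71
  B: (12/71) * 5 = 60/71
Sum = (40 + 54 + 64 + 25 + 60)/71 = 243/71

L = 243/71 = 3.4225 bits/symbol


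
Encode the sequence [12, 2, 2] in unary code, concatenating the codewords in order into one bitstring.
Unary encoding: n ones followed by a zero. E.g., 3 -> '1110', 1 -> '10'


Encode each number as n ones followed by a terminating 0:
  12 -> 1111111111110 (13 bits)
  2 -> 110 (3 bits)
  2 -> 110 (3 bits)
Total length = 13 + 3 + 3 = 19 bits.

Unary([12, 2, 2]) = 1111111111110110110 (19 bits)


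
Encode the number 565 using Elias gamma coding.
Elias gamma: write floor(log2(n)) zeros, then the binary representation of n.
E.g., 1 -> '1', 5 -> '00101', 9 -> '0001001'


num_bits = floor(log2(565)) + 1 = 10
leading_zeros = num_bits - 1 = 9
binary(565) = 1000110101

Elias gamma(565) = '000000000' + '1000110101' = 0000000001000110101 (19 bits)


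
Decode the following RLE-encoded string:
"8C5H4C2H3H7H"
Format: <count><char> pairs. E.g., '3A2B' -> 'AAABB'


Expanding each <count><char> pair:
  8C -> 'CCCCCCCC'
  5H -> 'HHHHH'
  4C -> 'CCCC'
  2H -> 'HH'
  3H -> 'HHH'
  7H -> 'HHHHHHH'

Decoded = CCCCCCCCHHHHHCCCCHHHHHHHHHHHH


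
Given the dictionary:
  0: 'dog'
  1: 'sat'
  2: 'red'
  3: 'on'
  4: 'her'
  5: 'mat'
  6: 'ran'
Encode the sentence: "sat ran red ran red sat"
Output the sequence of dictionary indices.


Look up each word in the dictionary:
  'sat' -> 1
  'ran' -> 6
  'red' -> 2
  'ran' -> 6
  'red' -> 2
  'sat' -> 1

Encoded: [1, 6, 2, 6, 2, 1]


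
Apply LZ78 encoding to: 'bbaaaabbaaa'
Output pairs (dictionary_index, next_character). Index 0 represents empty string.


LZ78 encoding steps:
Dictionary: {0: ''}
Step 1: w='' (idx 0), next='b' -> output (0, 'b'), add 'b' as idx 1
Step 2: w='b' (idx 1), next='a' -> output (1, 'a'), add 'ba' as idx 2
Step 3: w='' (idx 0), next='a' -> output (0, 'a'), add 'a' as idx 3
Step 4: w='a' (idx 3), next='a' -> output (3, 'a'), add 'aa' as idx 4
Step 5: w='b' (idx 1), next='b' -> output (1, 'b'), add 'bb' as idx 5
Step 6: w='aa' (idx 4), next='a' -> output (4, 'a'), add 'aaa' as idx 6


Encoded: [(0, 'b'), (1, 'a'), (0, 'a'), (3, 'a'), (1, 'b'), (4, 'a')]
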